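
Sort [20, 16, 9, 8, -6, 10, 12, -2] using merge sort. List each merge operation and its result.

Divide and conquer:
  Merge [20] + [16] -> [16, 20]
  Merge [9] + [8] -> [8, 9]
  Merge [16, 20] + [8, 9] -> [8, 9, 16, 20]
  Merge [-6] + [10] -> [-6, 10]
  Merge [12] + [-2] -> [-2, 12]
  Merge [-6, 10] + [-2, 12] -> [-6, -2, 10, 12]
  Merge [8, 9, 16, 20] + [-6, -2, 10, 12] -> [-6, -2, 8, 9, 10, 12, 16, 20]


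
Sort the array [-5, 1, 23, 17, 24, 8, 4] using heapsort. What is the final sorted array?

Build heap: [24, 17, 23, -5, 1, 8, 4]
Extract 24: [23, 17, 8, -5, 1, 4, 24]
Extract 23: [17, 4, 8, -5, 1, 23, 24]
Extract 17: [8, 4, 1, -5, 17, 23, 24]
Extract 8: [4, -5, 1, 8, 17, 23, 24]
Extract 4: [1, -5, 4, 8, 17, 23, 24]
Extract 1: [-5, 1, 4, 8, 17, 23, 24]


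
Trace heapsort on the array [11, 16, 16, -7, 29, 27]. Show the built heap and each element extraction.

Build heap: [29, 16, 27, -7, 11, 16]
Extract 29: [27, 16, 16, -7, 11, 29]
Extract 27: [16, 11, 16, -7, 27, 29]
Extract 16: [16, 11, -7, 16, 27, 29]
Extract 16: [11, -7, 16, 16, 27, 29]
Extract 11: [-7, 11, 16, 16, 27, 29]


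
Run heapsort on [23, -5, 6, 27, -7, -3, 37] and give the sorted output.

Build heap: [37, 27, 23, -5, -7, -3, 6]
Extract 37: [27, 6, 23, -5, -7, -3, 37]
Extract 27: [23, 6, -3, -5, -7, 27, 37]
Extract 23: [6, -5, -3, -7, 23, 27, 37]
Extract 6: [-3, -5, -7, 6, 23, 27, 37]
Extract -3: [-5, -7, -3, 6, 23, 27, 37]
Extract -5: [-7, -5, -3, 6, 23, 27, 37]


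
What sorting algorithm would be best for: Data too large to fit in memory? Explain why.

Best choice: External merge sort
Reason: Minimizes disk I/O by sequential reads/writes


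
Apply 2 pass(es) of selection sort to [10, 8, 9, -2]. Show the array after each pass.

Pass 1: Select minimum -2 at index 3, swap -> [-2, 8, 9, 10]
Pass 2: Select minimum 8 at index 1, swap -> [-2, 8, 9, 10]


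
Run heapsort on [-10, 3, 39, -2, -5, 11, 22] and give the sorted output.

Build heap: [39, 3, 22, -2, -5, 11, -10]
Extract 39: [22, 3, 11, -2, -5, -10, 39]
Extract 22: [11, 3, -10, -2, -5, 22, 39]
Extract 11: [3, -2, -10, -5, 11, 22, 39]
Extract 3: [-2, -5, -10, 3, 11, 22, 39]
Extract -2: [-5, -10, -2, 3, 11, 22, 39]
Extract -5: [-10, -5, -2, 3, 11, 22, 39]


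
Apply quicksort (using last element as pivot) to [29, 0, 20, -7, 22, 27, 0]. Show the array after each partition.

Partition 1: pivot=0 at index 2 -> [0, -7, 0, 29, 22, 27, 20]
Partition 2: pivot=-7 at index 0 -> [-7, 0, 0, 29, 22, 27, 20]
Partition 3: pivot=20 at index 3 -> [-7, 0, 0, 20, 22, 27, 29]
Partition 4: pivot=29 at index 6 -> [-7, 0, 0, 20, 22, 27, 29]
Partition 5: pivot=27 at index 5 -> [-7, 0, 0, 20, 22, 27, 29]


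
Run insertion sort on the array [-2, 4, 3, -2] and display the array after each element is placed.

First element -2 is already 'sorted'
Insert 4: shifted 0 elements -> [-2, 4, 3, -2]
Insert 3: shifted 1 elements -> [-2, 3, 4, -2]
Insert -2: shifted 2 elements -> [-2, -2, 3, 4]


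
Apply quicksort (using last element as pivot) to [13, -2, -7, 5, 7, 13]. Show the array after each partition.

Partition 1: pivot=13 at index 5 -> [13, -2, -7, 5, 7, 13]
Partition 2: pivot=7 at index 3 -> [-2, -7, 5, 7, 13, 13]
Partition 3: pivot=5 at index 2 -> [-2, -7, 5, 7, 13, 13]
Partition 4: pivot=-7 at index 0 -> [-7, -2, 5, 7, 13, 13]


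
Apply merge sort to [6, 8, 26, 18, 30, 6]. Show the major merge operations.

Divide and conquer:
  Merge [8] + [26] -> [8, 26]
  Merge [6] + [8, 26] -> [6, 8, 26]
  Merge [30] + [6] -> [6, 30]
  Merge [18] + [6, 30] -> [6, 18, 30]
  Merge [6, 8, 26] + [6, 18, 30] -> [6, 6, 8, 18, 26, 30]


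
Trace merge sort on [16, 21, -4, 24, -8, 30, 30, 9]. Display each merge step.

Divide and conquer:
  Merge [16] + [21] -> [16, 21]
  Merge [-4] + [24] -> [-4, 24]
  Merge [16, 21] + [-4, 24] -> [-4, 16, 21, 24]
  Merge [-8] + [30] -> [-8, 30]
  Merge [30] + [9] -> [9, 30]
  Merge [-8, 30] + [9, 30] -> [-8, 9, 30, 30]
  Merge [-4, 16, 21, 24] + [-8, 9, 30, 30] -> [-8, -4, 9, 16, 21, 24, 30, 30]


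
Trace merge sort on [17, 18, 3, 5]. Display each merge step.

Divide and conquer:
  Merge [17] + [18] -> [17, 18]
  Merge [3] + [5] -> [3, 5]
  Merge [17, 18] + [3, 5] -> [3, 5, 17, 18]


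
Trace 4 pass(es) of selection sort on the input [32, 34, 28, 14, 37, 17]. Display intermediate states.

Pass 1: Select minimum 14 at index 3, swap -> [14, 34, 28, 32, 37, 17]
Pass 2: Select minimum 17 at index 5, swap -> [14, 17, 28, 32, 37, 34]
Pass 3: Select minimum 28 at index 2, swap -> [14, 17, 28, 32, 37, 34]
Pass 4: Select minimum 32 at index 3, swap -> [14, 17, 28, 32, 37, 34]


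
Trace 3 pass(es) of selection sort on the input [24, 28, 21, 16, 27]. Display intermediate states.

Pass 1: Select minimum 16 at index 3, swap -> [16, 28, 21, 24, 27]
Pass 2: Select minimum 21 at index 2, swap -> [16, 21, 28, 24, 27]
Pass 3: Select minimum 24 at index 3, swap -> [16, 21, 24, 28, 27]


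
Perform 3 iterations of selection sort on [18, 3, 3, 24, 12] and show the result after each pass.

Pass 1: Select minimum 3 at index 1, swap -> [3, 18, 3, 24, 12]
Pass 2: Select minimum 3 at index 2, swap -> [3, 3, 18, 24, 12]
Pass 3: Select minimum 12 at index 4, swap -> [3, 3, 12, 24, 18]


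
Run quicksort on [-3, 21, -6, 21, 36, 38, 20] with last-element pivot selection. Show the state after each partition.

Partition 1: pivot=20 at index 2 -> [-3, -6, 20, 21, 36, 38, 21]
Partition 2: pivot=-6 at index 0 -> [-6, -3, 20, 21, 36, 38, 21]
Partition 3: pivot=21 at index 4 -> [-6, -3, 20, 21, 21, 38, 36]
Partition 4: pivot=36 at index 5 -> [-6, -3, 20, 21, 21, 36, 38]


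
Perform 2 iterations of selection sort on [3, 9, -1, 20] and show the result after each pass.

Pass 1: Select minimum -1 at index 2, swap -> [-1, 9, 3, 20]
Pass 2: Select minimum 3 at index 2, swap -> [-1, 3, 9, 20]


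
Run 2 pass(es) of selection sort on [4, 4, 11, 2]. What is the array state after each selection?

Pass 1: Select minimum 2 at index 3, swap -> [2, 4, 11, 4]
Pass 2: Select minimum 4 at index 1, swap -> [2, 4, 11, 4]


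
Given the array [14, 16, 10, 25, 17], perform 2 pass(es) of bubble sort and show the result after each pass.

After pass 1: [14, 10, 16, 17, 25] (2 swaps)
After pass 2: [10, 14, 16, 17, 25] (1 swaps)
Total swaps: 3


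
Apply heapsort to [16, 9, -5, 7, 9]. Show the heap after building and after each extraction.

Build heap: [16, 9, -5, 7, 9]
Extract 16: [9, 9, -5, 7, 16]
Extract 9: [9, 7, -5, 9, 16]
Extract 9: [7, -5, 9, 9, 16]
Extract 7: [-5, 7, 9, 9, 16]


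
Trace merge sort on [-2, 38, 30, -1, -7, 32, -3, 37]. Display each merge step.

Divide and conquer:
  Merge [-2] + [38] -> [-2, 38]
  Merge [30] + [-1] -> [-1, 30]
  Merge [-2, 38] + [-1, 30] -> [-2, -1, 30, 38]
  Merge [-7] + [32] -> [-7, 32]
  Merge [-3] + [37] -> [-3, 37]
  Merge [-7, 32] + [-3, 37] -> [-7, -3, 32, 37]
  Merge [-2, -1, 30, 38] + [-7, -3, 32, 37] -> [-7, -3, -2, -1, 30, 32, 37, 38]


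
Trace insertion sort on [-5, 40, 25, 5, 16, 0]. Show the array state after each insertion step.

First element -5 is already 'sorted'
Insert 40: shifted 0 elements -> [-5, 40, 25, 5, 16, 0]
Insert 25: shifted 1 elements -> [-5, 25, 40, 5, 16, 0]
Insert 5: shifted 2 elements -> [-5, 5, 25, 40, 16, 0]
Insert 16: shifted 2 elements -> [-5, 5, 16, 25, 40, 0]
Insert 0: shifted 4 elements -> [-5, 0, 5, 16, 25, 40]


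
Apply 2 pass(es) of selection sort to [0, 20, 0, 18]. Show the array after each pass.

Pass 1: Select minimum 0 at index 0, swap -> [0, 20, 0, 18]
Pass 2: Select minimum 0 at index 2, swap -> [0, 0, 20, 18]


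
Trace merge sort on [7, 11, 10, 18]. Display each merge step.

Divide and conquer:
  Merge [7] + [11] -> [7, 11]
  Merge [10] + [18] -> [10, 18]
  Merge [7, 11] + [10, 18] -> [7, 10, 11, 18]


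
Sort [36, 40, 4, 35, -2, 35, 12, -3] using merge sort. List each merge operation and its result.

Divide and conquer:
  Merge [36] + [40] -> [36, 40]
  Merge [4] + [35] -> [4, 35]
  Merge [36, 40] + [4, 35] -> [4, 35, 36, 40]
  Merge [-2] + [35] -> [-2, 35]
  Merge [12] + [-3] -> [-3, 12]
  Merge [-2, 35] + [-3, 12] -> [-3, -2, 12, 35]
  Merge [4, 35, 36, 40] + [-3, -2, 12, 35] -> [-3, -2, 4, 12, 35, 35, 36, 40]


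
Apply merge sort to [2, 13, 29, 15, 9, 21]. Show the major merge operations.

Divide and conquer:
  Merge [13] + [29] -> [13, 29]
  Merge [2] + [13, 29] -> [2, 13, 29]
  Merge [9] + [21] -> [9, 21]
  Merge [15] + [9, 21] -> [9, 15, 21]
  Merge [2, 13, 29] + [9, 15, 21] -> [2, 9, 13, 15, 21, 29]


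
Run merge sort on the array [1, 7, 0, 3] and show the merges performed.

Divide and conquer:
  Merge [1] + [7] -> [1, 7]
  Merge [0] + [3] -> [0, 3]
  Merge [1, 7] + [0, 3] -> [0, 1, 3, 7]


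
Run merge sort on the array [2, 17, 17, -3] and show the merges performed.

Divide and conquer:
  Merge [2] + [17] -> [2, 17]
  Merge [17] + [-3] -> [-3, 17]
  Merge [2, 17] + [-3, 17] -> [-3, 2, 17, 17]


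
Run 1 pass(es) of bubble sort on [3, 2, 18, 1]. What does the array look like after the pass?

After pass 1: [2, 3, 1, 18] (2 swaps)
Total swaps: 2


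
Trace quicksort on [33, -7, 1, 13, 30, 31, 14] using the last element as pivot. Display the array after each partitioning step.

Partition 1: pivot=14 at index 3 -> [-7, 1, 13, 14, 30, 31, 33]
Partition 2: pivot=13 at index 2 -> [-7, 1, 13, 14, 30, 31, 33]
Partition 3: pivot=1 at index 1 -> [-7, 1, 13, 14, 30, 31, 33]
Partition 4: pivot=33 at index 6 -> [-7, 1, 13, 14, 30, 31, 33]
Partition 5: pivot=31 at index 5 -> [-7, 1, 13, 14, 30, 31, 33]


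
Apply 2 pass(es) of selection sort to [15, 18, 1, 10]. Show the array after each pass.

Pass 1: Select minimum 1 at index 2, swap -> [1, 18, 15, 10]
Pass 2: Select minimum 10 at index 3, swap -> [1, 10, 15, 18]


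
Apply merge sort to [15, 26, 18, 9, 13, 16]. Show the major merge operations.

Divide and conquer:
  Merge [26] + [18] -> [18, 26]
  Merge [15] + [18, 26] -> [15, 18, 26]
  Merge [13] + [16] -> [13, 16]
  Merge [9] + [13, 16] -> [9, 13, 16]
  Merge [15, 18, 26] + [9, 13, 16] -> [9, 13, 15, 16, 18, 26]


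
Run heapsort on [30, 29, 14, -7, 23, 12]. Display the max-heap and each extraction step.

Build heap: [30, 29, 14, -7, 23, 12]
Extract 30: [29, 23, 14, -7, 12, 30]
Extract 29: [23, 12, 14, -7, 29, 30]
Extract 23: [14, 12, -7, 23, 29, 30]
Extract 14: [12, -7, 14, 23, 29, 30]
Extract 12: [-7, 12, 14, 23, 29, 30]


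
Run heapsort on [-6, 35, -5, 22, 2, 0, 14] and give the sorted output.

Build heap: [35, 22, 14, -6, 2, 0, -5]
Extract 35: [22, 2, 14, -6, -5, 0, 35]
Extract 22: [14, 2, 0, -6, -5, 22, 35]
Extract 14: [2, -5, 0, -6, 14, 22, 35]
Extract 2: [0, -5, -6, 2, 14, 22, 35]
Extract 0: [-5, -6, 0, 2, 14, 22, 35]
Extract -5: [-6, -5, 0, 2, 14, 22, 35]


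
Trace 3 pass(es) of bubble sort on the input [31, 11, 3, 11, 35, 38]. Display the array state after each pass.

After pass 1: [11, 3, 11, 31, 35, 38] (3 swaps)
After pass 2: [3, 11, 11, 31, 35, 38] (1 swaps)
After pass 3: [3, 11, 11, 31, 35, 38] (0 swaps)
Total swaps: 4


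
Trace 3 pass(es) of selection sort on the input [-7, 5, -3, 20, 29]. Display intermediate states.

Pass 1: Select minimum -7 at index 0, swap -> [-7, 5, -3, 20, 29]
Pass 2: Select minimum -3 at index 2, swap -> [-7, -3, 5, 20, 29]
Pass 3: Select minimum 5 at index 2, swap -> [-7, -3, 5, 20, 29]


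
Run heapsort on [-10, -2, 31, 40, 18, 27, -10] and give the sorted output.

Build heap: [40, 18, 31, -2, -10, 27, -10]
Extract 40: [31, 18, 27, -2, -10, -10, 40]
Extract 31: [27, 18, -10, -2, -10, 31, 40]
Extract 27: [18, -2, -10, -10, 27, 31, 40]
Extract 18: [-2, -10, -10, 18, 27, 31, 40]
Extract -2: [-10, -10, -2, 18, 27, 31, 40]
Extract -10: [-10, -10, -2, 18, 27, 31, 40]


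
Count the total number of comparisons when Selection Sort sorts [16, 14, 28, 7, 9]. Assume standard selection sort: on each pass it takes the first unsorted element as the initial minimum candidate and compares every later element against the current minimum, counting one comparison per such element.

Pass 1: scan indices 1..4 for the minimum = 4 comparison(s); min is 7, place at index 0 -> [7, 14, 28, 16, 9]
Pass 2: scan indices 2..4 for the minimum = 3 comparison(s); min is 9, place at index 1 -> [7, 9, 28, 16, 14]
Pass 3: scan indices 3..4 for the minimum = 2 comparison(s); min is 14, place at index 2 -> [7, 9, 14, 16, 28]
Pass 4: scan indices 4..4 for the minimum = 1 comparison(s); min is 16, place at index 3 -> [7, 9, 14, 16, 28]
Selection sort always scans the whole unsorted suffix, so the count is (n-1) + (n-2) + ... + 1 = n(n-1)/2 = 5*4/2 = 10 regardless of the input order.
Total comparisons: 4 + 3 + 2 + 1 = 10


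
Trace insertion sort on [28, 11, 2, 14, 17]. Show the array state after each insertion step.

First element 28 is already 'sorted'
Insert 11: shifted 1 elements -> [11, 28, 2, 14, 17]
Insert 2: shifted 2 elements -> [2, 11, 28, 14, 17]
Insert 14: shifted 1 elements -> [2, 11, 14, 28, 17]
Insert 17: shifted 1 elements -> [2, 11, 14, 17, 28]


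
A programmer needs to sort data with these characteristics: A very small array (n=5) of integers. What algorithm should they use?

Best choice: Insertion sort
Reason: For tiny inputs the O(n^2) overhead is negligible and insertion sort has minimal constant factors


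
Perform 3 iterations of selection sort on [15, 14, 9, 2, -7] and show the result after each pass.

Pass 1: Select minimum -7 at index 4, swap -> [-7, 14, 9, 2, 15]
Pass 2: Select minimum 2 at index 3, swap -> [-7, 2, 9, 14, 15]
Pass 3: Select minimum 9 at index 2, swap -> [-7, 2, 9, 14, 15]


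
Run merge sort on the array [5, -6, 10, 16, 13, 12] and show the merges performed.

Divide and conquer:
  Merge [-6] + [10] -> [-6, 10]
  Merge [5] + [-6, 10] -> [-6, 5, 10]
  Merge [13] + [12] -> [12, 13]
  Merge [16] + [12, 13] -> [12, 13, 16]
  Merge [-6, 5, 10] + [12, 13, 16] -> [-6, 5, 10, 12, 13, 16]


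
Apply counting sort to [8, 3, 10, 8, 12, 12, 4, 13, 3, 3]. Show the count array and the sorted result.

Count array: [0, 0, 0, 3, 1, 0, 0, 0, 2, 0, 1, 0, 2, 1]
(count[i] = number of elements equal to i)
Cumulative count: [0, 0, 0, 3, 4, 4, 4, 4, 6, 6, 7, 7, 9, 10]
Sorted: [3, 3, 3, 4, 8, 8, 10, 12, 12, 13]


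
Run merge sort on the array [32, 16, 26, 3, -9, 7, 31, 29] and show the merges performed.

Divide and conquer:
  Merge [32] + [16] -> [16, 32]
  Merge [26] + [3] -> [3, 26]
  Merge [16, 32] + [3, 26] -> [3, 16, 26, 32]
  Merge [-9] + [7] -> [-9, 7]
  Merge [31] + [29] -> [29, 31]
  Merge [-9, 7] + [29, 31] -> [-9, 7, 29, 31]
  Merge [3, 16, 26, 32] + [-9, 7, 29, 31] -> [-9, 3, 7, 16, 26, 29, 31, 32]


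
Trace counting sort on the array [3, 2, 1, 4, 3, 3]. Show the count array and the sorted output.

Count array: [0, 1, 1, 3, 1]
(count[i] = number of elements equal to i)
Cumulative count: [0, 1, 2, 5, 6]
Sorted: [1, 2, 3, 3, 3, 4]


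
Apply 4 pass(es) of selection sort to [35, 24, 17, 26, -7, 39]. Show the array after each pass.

Pass 1: Select minimum -7 at index 4, swap -> [-7, 24, 17, 26, 35, 39]
Pass 2: Select minimum 17 at index 2, swap -> [-7, 17, 24, 26, 35, 39]
Pass 3: Select minimum 24 at index 2, swap -> [-7, 17, 24, 26, 35, 39]
Pass 4: Select minimum 26 at index 3, swap -> [-7, 17, 24, 26, 35, 39]


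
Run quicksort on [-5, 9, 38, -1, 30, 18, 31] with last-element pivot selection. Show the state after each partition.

Partition 1: pivot=31 at index 5 -> [-5, 9, -1, 30, 18, 31, 38]
Partition 2: pivot=18 at index 3 -> [-5, 9, -1, 18, 30, 31, 38]
Partition 3: pivot=-1 at index 1 -> [-5, -1, 9, 18, 30, 31, 38]


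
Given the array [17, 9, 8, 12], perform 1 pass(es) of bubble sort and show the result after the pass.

After pass 1: [9, 8, 12, 17] (3 swaps)
Total swaps: 3


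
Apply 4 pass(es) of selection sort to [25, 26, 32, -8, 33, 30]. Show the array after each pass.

Pass 1: Select minimum -8 at index 3, swap -> [-8, 26, 32, 25, 33, 30]
Pass 2: Select minimum 25 at index 3, swap -> [-8, 25, 32, 26, 33, 30]
Pass 3: Select minimum 26 at index 3, swap -> [-8, 25, 26, 32, 33, 30]
Pass 4: Select minimum 30 at index 5, swap -> [-8, 25, 26, 30, 33, 32]


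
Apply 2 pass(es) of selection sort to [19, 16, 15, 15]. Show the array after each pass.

Pass 1: Select minimum 15 at index 2, swap -> [15, 16, 19, 15]
Pass 2: Select minimum 15 at index 3, swap -> [15, 15, 19, 16]


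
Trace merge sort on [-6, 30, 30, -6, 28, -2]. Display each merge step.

Divide and conquer:
  Merge [30] + [30] -> [30, 30]
  Merge [-6] + [30, 30] -> [-6, 30, 30]
  Merge [28] + [-2] -> [-2, 28]
  Merge [-6] + [-2, 28] -> [-6, -2, 28]
  Merge [-6, 30, 30] + [-6, -2, 28] -> [-6, -6, -2, 28, 30, 30]


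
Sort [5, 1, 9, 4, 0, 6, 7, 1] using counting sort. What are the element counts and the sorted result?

Count array: [1, 2, 0, 0, 1, 1, 1, 1, 0, 1]
(count[i] = number of elements equal to i)
Cumulative count: [1, 3, 3, 3, 4, 5, 6, 7, 7, 8]
Sorted: [0, 1, 1, 4, 5, 6, 7, 9]


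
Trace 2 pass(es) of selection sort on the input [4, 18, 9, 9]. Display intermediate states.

Pass 1: Select minimum 4 at index 0, swap -> [4, 18, 9, 9]
Pass 2: Select minimum 9 at index 2, swap -> [4, 9, 18, 9]


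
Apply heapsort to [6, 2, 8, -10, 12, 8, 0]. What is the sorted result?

Build heap: [12, 6, 8, -10, 2, 8, 0]
Extract 12: [8, 6, 8, -10, 2, 0, 12]
Extract 8: [8, 6, 0, -10, 2, 8, 12]
Extract 8: [6, 2, 0, -10, 8, 8, 12]
Extract 6: [2, -10, 0, 6, 8, 8, 12]
Extract 2: [0, -10, 2, 6, 8, 8, 12]
Extract 0: [-10, 0, 2, 6, 8, 8, 12]


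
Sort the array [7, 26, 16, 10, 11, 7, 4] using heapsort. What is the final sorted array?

Build heap: [26, 11, 16, 10, 7, 7, 4]
Extract 26: [16, 11, 7, 10, 7, 4, 26]
Extract 16: [11, 10, 7, 4, 7, 16, 26]
Extract 11: [10, 7, 7, 4, 11, 16, 26]
Extract 10: [7, 4, 7, 10, 11, 16, 26]
Extract 7: [7, 4, 7, 10, 11, 16, 26]
Extract 7: [4, 7, 7, 10, 11, 16, 26]


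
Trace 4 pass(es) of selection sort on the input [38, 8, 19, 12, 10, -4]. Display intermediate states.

Pass 1: Select minimum -4 at index 5, swap -> [-4, 8, 19, 12, 10, 38]
Pass 2: Select minimum 8 at index 1, swap -> [-4, 8, 19, 12, 10, 38]
Pass 3: Select minimum 10 at index 4, swap -> [-4, 8, 10, 12, 19, 38]
Pass 4: Select minimum 12 at index 3, swap -> [-4, 8, 10, 12, 19, 38]


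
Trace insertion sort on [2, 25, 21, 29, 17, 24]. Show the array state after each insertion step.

First element 2 is already 'sorted'
Insert 25: shifted 0 elements -> [2, 25, 21, 29, 17, 24]
Insert 21: shifted 1 elements -> [2, 21, 25, 29, 17, 24]
Insert 29: shifted 0 elements -> [2, 21, 25, 29, 17, 24]
Insert 17: shifted 3 elements -> [2, 17, 21, 25, 29, 24]
Insert 24: shifted 2 elements -> [2, 17, 21, 24, 25, 29]


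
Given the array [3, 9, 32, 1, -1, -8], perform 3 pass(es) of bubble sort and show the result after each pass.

After pass 1: [3, 9, 1, -1, -8, 32] (3 swaps)
After pass 2: [3, 1, -1, -8, 9, 32] (3 swaps)
After pass 3: [1, -1, -8, 3, 9, 32] (3 swaps)
Total swaps: 9


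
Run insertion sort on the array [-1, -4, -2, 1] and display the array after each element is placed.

First element -1 is already 'sorted'
Insert -4: shifted 1 elements -> [-4, -1, -2, 1]
Insert -2: shifted 1 elements -> [-4, -2, -1, 1]
Insert 1: shifted 0 elements -> [-4, -2, -1, 1]


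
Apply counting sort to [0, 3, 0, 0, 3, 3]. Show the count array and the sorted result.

Count array: [3, 0, 0, 3]
(count[i] = number of elements equal to i)
Cumulative count: [3, 3, 3, 6]
Sorted: [0, 0, 0, 3, 3, 3]


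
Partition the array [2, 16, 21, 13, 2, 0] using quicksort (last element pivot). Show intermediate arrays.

Partition 1: pivot=0 at index 0 -> [0, 16, 21, 13, 2, 2]
Partition 2: pivot=2 at index 2 -> [0, 2, 2, 13, 16, 21]
Partition 3: pivot=21 at index 5 -> [0, 2, 2, 13, 16, 21]
Partition 4: pivot=16 at index 4 -> [0, 2, 2, 13, 16, 21]


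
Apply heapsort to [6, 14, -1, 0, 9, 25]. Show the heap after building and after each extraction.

Build heap: [25, 14, 6, 0, 9, -1]
Extract 25: [14, 9, 6, 0, -1, 25]
Extract 14: [9, 0, 6, -1, 14, 25]
Extract 9: [6, 0, -1, 9, 14, 25]
Extract 6: [0, -1, 6, 9, 14, 25]
Extract 0: [-1, 0, 6, 9, 14, 25]


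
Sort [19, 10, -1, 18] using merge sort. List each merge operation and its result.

Divide and conquer:
  Merge [19] + [10] -> [10, 19]
  Merge [-1] + [18] -> [-1, 18]
  Merge [10, 19] + [-1, 18] -> [-1, 10, 18, 19]


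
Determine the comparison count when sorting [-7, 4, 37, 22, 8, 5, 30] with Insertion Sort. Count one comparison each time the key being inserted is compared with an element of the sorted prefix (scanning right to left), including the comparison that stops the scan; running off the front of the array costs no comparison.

Insert 4: -7 <= 4 (stop) = 1 comparison(s) -> [-7, 4, 37, 22, 8, 5, 30]
Insert 37: 4 <= 37 (stop) = 1 comparison(s) -> [-7, 4, 37, 22, 8, 5, 30]
Insert 22: 37 > 22 (shift), 4 <= 22 (stop) = 2 comparison(s) -> [-7, 4, 22, 37, 8, 5, 30]
Insert 8: 37 > 8 (shift), 22 > 8 (shift), 4 <= 8 (stop) = 3 comparison(s) -> [-7, 4, 8, 22, 37, 5, 30]
Insert 5: 37 > 5 (shift), 22 > 5 (shift), 8 > 5 (shift), 4 <= 5 (stop) = 4 comparison(s) -> [-7, 4, 5, 8, 22, 37, 30]
Insert 30: 37 > 30 (shift), 22 <= 30 (stop) = 2 comparison(s) -> [-7, 4, 5, 8, 22, 30, 37]
Total comparisons: 1 + 1 + 2 + 3 + 4 + 2 = 13


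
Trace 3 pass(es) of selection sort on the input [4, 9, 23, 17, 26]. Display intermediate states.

Pass 1: Select minimum 4 at index 0, swap -> [4, 9, 23, 17, 26]
Pass 2: Select minimum 9 at index 1, swap -> [4, 9, 23, 17, 26]
Pass 3: Select minimum 17 at index 3, swap -> [4, 9, 17, 23, 26]


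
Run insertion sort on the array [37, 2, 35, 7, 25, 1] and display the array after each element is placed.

First element 37 is already 'sorted'
Insert 2: shifted 1 elements -> [2, 37, 35, 7, 25, 1]
Insert 35: shifted 1 elements -> [2, 35, 37, 7, 25, 1]
Insert 7: shifted 2 elements -> [2, 7, 35, 37, 25, 1]
Insert 25: shifted 2 elements -> [2, 7, 25, 35, 37, 1]
Insert 1: shifted 5 elements -> [1, 2, 7, 25, 35, 37]


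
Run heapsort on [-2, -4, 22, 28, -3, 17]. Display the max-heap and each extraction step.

Build heap: [28, -2, 22, -4, -3, 17]
Extract 28: [22, -2, 17, -4, -3, 28]
Extract 22: [17, -2, -3, -4, 22, 28]
Extract 17: [-2, -4, -3, 17, 22, 28]
Extract -2: [-3, -4, -2, 17, 22, 28]
Extract -3: [-4, -3, -2, 17, 22, 28]


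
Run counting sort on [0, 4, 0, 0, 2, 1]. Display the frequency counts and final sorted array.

Count array: [3, 1, 1, 0, 1]
(count[i] = number of elements equal to i)
Cumulative count: [3, 4, 5, 5, 6]
Sorted: [0, 0, 0, 1, 2, 4]


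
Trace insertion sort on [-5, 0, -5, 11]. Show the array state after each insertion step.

First element -5 is already 'sorted'
Insert 0: shifted 0 elements -> [-5, 0, -5, 11]
Insert -5: shifted 1 elements -> [-5, -5, 0, 11]
Insert 11: shifted 0 elements -> [-5, -5, 0, 11]


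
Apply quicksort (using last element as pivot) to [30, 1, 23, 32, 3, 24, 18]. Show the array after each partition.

Partition 1: pivot=18 at index 2 -> [1, 3, 18, 32, 30, 24, 23]
Partition 2: pivot=3 at index 1 -> [1, 3, 18, 32, 30, 24, 23]
Partition 3: pivot=23 at index 3 -> [1, 3, 18, 23, 30, 24, 32]
Partition 4: pivot=32 at index 6 -> [1, 3, 18, 23, 30, 24, 32]
Partition 5: pivot=24 at index 4 -> [1, 3, 18, 23, 24, 30, 32]


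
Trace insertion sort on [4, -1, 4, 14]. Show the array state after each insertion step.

First element 4 is already 'sorted'
Insert -1: shifted 1 elements -> [-1, 4, 4, 14]
Insert 4: shifted 0 elements -> [-1, 4, 4, 14]
Insert 14: shifted 0 elements -> [-1, 4, 4, 14]


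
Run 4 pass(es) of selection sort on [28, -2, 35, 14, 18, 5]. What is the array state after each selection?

Pass 1: Select minimum -2 at index 1, swap -> [-2, 28, 35, 14, 18, 5]
Pass 2: Select minimum 5 at index 5, swap -> [-2, 5, 35, 14, 18, 28]
Pass 3: Select minimum 14 at index 3, swap -> [-2, 5, 14, 35, 18, 28]
Pass 4: Select minimum 18 at index 4, swap -> [-2, 5, 14, 18, 35, 28]


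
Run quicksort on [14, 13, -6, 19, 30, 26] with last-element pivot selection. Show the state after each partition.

Partition 1: pivot=26 at index 4 -> [14, 13, -6, 19, 26, 30]
Partition 2: pivot=19 at index 3 -> [14, 13, -6, 19, 26, 30]
Partition 3: pivot=-6 at index 0 -> [-6, 13, 14, 19, 26, 30]
Partition 4: pivot=14 at index 2 -> [-6, 13, 14, 19, 26, 30]


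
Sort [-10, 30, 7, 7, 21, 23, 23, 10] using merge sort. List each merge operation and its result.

Divide and conquer:
  Merge [-10] + [30] -> [-10, 30]
  Merge [7] + [7] -> [7, 7]
  Merge [-10, 30] + [7, 7] -> [-10, 7, 7, 30]
  Merge [21] + [23] -> [21, 23]
  Merge [23] + [10] -> [10, 23]
  Merge [21, 23] + [10, 23] -> [10, 21, 23, 23]
  Merge [-10, 7, 7, 30] + [10, 21, 23, 23] -> [-10, 7, 7, 10, 21, 23, 23, 30]


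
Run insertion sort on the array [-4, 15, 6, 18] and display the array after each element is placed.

First element -4 is already 'sorted'
Insert 15: shifted 0 elements -> [-4, 15, 6, 18]
Insert 6: shifted 1 elements -> [-4, 6, 15, 18]
Insert 18: shifted 0 elements -> [-4, 6, 15, 18]


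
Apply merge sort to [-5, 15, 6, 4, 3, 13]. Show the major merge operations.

Divide and conquer:
  Merge [15] + [6] -> [6, 15]
  Merge [-5] + [6, 15] -> [-5, 6, 15]
  Merge [3] + [13] -> [3, 13]
  Merge [4] + [3, 13] -> [3, 4, 13]
  Merge [-5, 6, 15] + [3, 4, 13] -> [-5, 3, 4, 6, 13, 15]


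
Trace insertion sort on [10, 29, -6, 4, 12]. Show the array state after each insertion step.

First element 10 is already 'sorted'
Insert 29: shifted 0 elements -> [10, 29, -6, 4, 12]
Insert -6: shifted 2 elements -> [-6, 10, 29, 4, 12]
Insert 4: shifted 2 elements -> [-6, 4, 10, 29, 12]
Insert 12: shifted 1 elements -> [-6, 4, 10, 12, 29]


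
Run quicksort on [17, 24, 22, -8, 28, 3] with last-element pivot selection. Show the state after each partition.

Partition 1: pivot=3 at index 1 -> [-8, 3, 22, 17, 28, 24]
Partition 2: pivot=24 at index 4 -> [-8, 3, 22, 17, 24, 28]
Partition 3: pivot=17 at index 2 -> [-8, 3, 17, 22, 24, 28]


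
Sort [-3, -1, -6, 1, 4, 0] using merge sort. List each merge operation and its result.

Divide and conquer:
  Merge [-1] + [-6] -> [-6, -1]
  Merge [-3] + [-6, -1] -> [-6, -3, -1]
  Merge [4] + [0] -> [0, 4]
  Merge [1] + [0, 4] -> [0, 1, 4]
  Merge [-6, -3, -1] + [0, 1, 4] -> [-6, -3, -1, 0, 1, 4]


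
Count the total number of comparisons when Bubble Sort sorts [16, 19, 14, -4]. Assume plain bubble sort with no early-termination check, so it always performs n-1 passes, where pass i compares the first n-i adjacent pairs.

Pass 1: compare adjacent pairs (0,1)..(2,3) = 3 comparison(s), 2 swap(s) -> [16, 14, -4, 19]
Pass 2: compare adjacent pairs (0,1)..(1,2) = 2 comparison(s), 2 swap(s) -> [14, -4, 16, 19]
Pass 3: compare adjacent pairs (0,1)..(0,1) = 1 comparison(s), 1 swap(s) -> [-4, 14, 16, 19]
Total comparisons: 3 + 2 + 1 = 6


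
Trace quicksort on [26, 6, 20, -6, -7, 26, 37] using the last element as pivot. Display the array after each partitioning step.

Partition 1: pivot=37 at index 6 -> [26, 6, 20, -6, -7, 26, 37]
Partition 2: pivot=26 at index 5 -> [26, 6, 20, -6, -7, 26, 37]
Partition 3: pivot=-7 at index 0 -> [-7, 6, 20, -6, 26, 26, 37]
Partition 4: pivot=26 at index 4 -> [-7, 6, 20, -6, 26, 26, 37]
Partition 5: pivot=-6 at index 1 -> [-7, -6, 20, 6, 26, 26, 37]
Partition 6: pivot=6 at index 2 -> [-7, -6, 6, 20, 26, 26, 37]


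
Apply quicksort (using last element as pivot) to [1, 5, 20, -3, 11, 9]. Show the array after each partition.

Partition 1: pivot=9 at index 3 -> [1, 5, -3, 9, 11, 20]
Partition 2: pivot=-3 at index 0 -> [-3, 5, 1, 9, 11, 20]
Partition 3: pivot=1 at index 1 -> [-3, 1, 5, 9, 11, 20]
Partition 4: pivot=20 at index 5 -> [-3, 1, 5, 9, 11, 20]


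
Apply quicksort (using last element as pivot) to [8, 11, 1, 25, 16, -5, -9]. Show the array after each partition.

Partition 1: pivot=-9 at index 0 -> [-9, 11, 1, 25, 16, -5, 8]
Partition 2: pivot=8 at index 3 -> [-9, 1, -5, 8, 16, 11, 25]
Partition 3: pivot=-5 at index 1 -> [-9, -5, 1, 8, 16, 11, 25]
Partition 4: pivot=25 at index 6 -> [-9, -5, 1, 8, 16, 11, 25]
Partition 5: pivot=11 at index 4 -> [-9, -5, 1, 8, 11, 16, 25]


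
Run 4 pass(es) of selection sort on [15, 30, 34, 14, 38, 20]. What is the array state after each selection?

Pass 1: Select minimum 14 at index 3, swap -> [14, 30, 34, 15, 38, 20]
Pass 2: Select minimum 15 at index 3, swap -> [14, 15, 34, 30, 38, 20]
Pass 3: Select minimum 20 at index 5, swap -> [14, 15, 20, 30, 38, 34]
Pass 4: Select minimum 30 at index 3, swap -> [14, 15, 20, 30, 38, 34]


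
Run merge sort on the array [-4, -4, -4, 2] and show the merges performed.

Divide and conquer:
  Merge [-4] + [-4] -> [-4, -4]
  Merge [-4] + [2] -> [-4, 2]
  Merge [-4, -4] + [-4, 2] -> [-4, -4, -4, 2]


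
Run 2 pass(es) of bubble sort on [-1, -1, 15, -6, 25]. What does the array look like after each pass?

After pass 1: [-1, -1, -6, 15, 25] (1 swaps)
After pass 2: [-1, -6, -1, 15, 25] (1 swaps)
Total swaps: 2


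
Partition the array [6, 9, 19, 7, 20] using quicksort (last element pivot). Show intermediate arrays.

Partition 1: pivot=20 at index 4 -> [6, 9, 19, 7, 20]
Partition 2: pivot=7 at index 1 -> [6, 7, 19, 9, 20]
Partition 3: pivot=9 at index 2 -> [6, 7, 9, 19, 20]


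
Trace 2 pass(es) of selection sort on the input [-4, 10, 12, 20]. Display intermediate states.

Pass 1: Select minimum -4 at index 0, swap -> [-4, 10, 12, 20]
Pass 2: Select minimum 10 at index 1, swap -> [-4, 10, 12, 20]


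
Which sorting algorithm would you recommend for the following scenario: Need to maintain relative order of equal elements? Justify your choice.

Best choice: Merge sort or Insertion sort
Reason: Both are stable; quicksort and heapsort are not stable


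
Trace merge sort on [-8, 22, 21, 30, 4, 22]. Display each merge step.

Divide and conquer:
  Merge [22] + [21] -> [21, 22]
  Merge [-8] + [21, 22] -> [-8, 21, 22]
  Merge [4] + [22] -> [4, 22]
  Merge [30] + [4, 22] -> [4, 22, 30]
  Merge [-8, 21, 22] + [4, 22, 30] -> [-8, 4, 21, 22, 22, 30]


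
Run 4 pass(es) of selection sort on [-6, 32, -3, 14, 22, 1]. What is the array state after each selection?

Pass 1: Select minimum -6 at index 0, swap -> [-6, 32, -3, 14, 22, 1]
Pass 2: Select minimum -3 at index 2, swap -> [-6, -3, 32, 14, 22, 1]
Pass 3: Select minimum 1 at index 5, swap -> [-6, -3, 1, 14, 22, 32]
Pass 4: Select minimum 14 at index 3, swap -> [-6, -3, 1, 14, 22, 32]


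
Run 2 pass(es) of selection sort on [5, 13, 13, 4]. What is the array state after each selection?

Pass 1: Select minimum 4 at index 3, swap -> [4, 13, 13, 5]
Pass 2: Select minimum 5 at index 3, swap -> [4, 5, 13, 13]


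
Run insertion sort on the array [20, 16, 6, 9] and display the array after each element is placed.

First element 20 is already 'sorted'
Insert 16: shifted 1 elements -> [16, 20, 6, 9]
Insert 6: shifted 2 elements -> [6, 16, 20, 9]
Insert 9: shifted 2 elements -> [6, 9, 16, 20]


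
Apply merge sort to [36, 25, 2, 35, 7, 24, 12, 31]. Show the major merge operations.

Divide and conquer:
  Merge [36] + [25] -> [25, 36]
  Merge [2] + [35] -> [2, 35]
  Merge [25, 36] + [2, 35] -> [2, 25, 35, 36]
  Merge [7] + [24] -> [7, 24]
  Merge [12] + [31] -> [12, 31]
  Merge [7, 24] + [12, 31] -> [7, 12, 24, 31]
  Merge [2, 25, 35, 36] + [7, 12, 24, 31] -> [2, 7, 12, 24, 25, 31, 35, 36]


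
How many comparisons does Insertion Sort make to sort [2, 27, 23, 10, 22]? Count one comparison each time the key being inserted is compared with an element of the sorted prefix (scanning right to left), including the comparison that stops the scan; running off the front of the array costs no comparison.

Insert 27: 2 <= 27 (stop) = 1 comparison(s) -> [2, 27, 23, 10, 22]
Insert 23: 27 > 23 (shift), 2 <= 23 (stop) = 2 comparison(s) -> [2, 23, 27, 10, 22]
Insert 10: 27 > 10 (shift), 23 > 10 (shift), 2 <= 10 (stop) = 3 comparison(s) -> [2, 10, 23, 27, 22]
Insert 22: 27 > 22 (shift), 23 > 22 (shift), 10 <= 22 (stop) = 3 comparison(s) -> [2, 10, 22, 23, 27]
Total comparisons: 1 + 2 + 3 + 3 = 9


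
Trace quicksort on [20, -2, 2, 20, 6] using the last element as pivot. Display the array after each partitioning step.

Partition 1: pivot=6 at index 2 -> [-2, 2, 6, 20, 20]
Partition 2: pivot=2 at index 1 -> [-2, 2, 6, 20, 20]
Partition 3: pivot=20 at index 4 -> [-2, 2, 6, 20, 20]


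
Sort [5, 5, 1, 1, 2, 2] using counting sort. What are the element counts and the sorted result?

Count array: [0, 2, 2, 0, 0, 2]
(count[i] = number of elements equal to i)
Cumulative count: [0, 2, 4, 4, 4, 6]
Sorted: [1, 1, 2, 2, 5, 5]


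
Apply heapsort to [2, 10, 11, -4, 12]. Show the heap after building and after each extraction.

Build heap: [12, 10, 11, -4, 2]
Extract 12: [11, 10, 2, -4, 12]
Extract 11: [10, -4, 2, 11, 12]
Extract 10: [2, -4, 10, 11, 12]
Extract 2: [-4, 2, 10, 11, 12]


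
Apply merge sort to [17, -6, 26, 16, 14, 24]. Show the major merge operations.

Divide and conquer:
  Merge [-6] + [26] -> [-6, 26]
  Merge [17] + [-6, 26] -> [-6, 17, 26]
  Merge [14] + [24] -> [14, 24]
  Merge [16] + [14, 24] -> [14, 16, 24]
  Merge [-6, 17, 26] + [14, 16, 24] -> [-6, 14, 16, 17, 24, 26]


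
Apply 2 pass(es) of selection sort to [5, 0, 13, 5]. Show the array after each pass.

Pass 1: Select minimum 0 at index 1, swap -> [0, 5, 13, 5]
Pass 2: Select minimum 5 at index 1, swap -> [0, 5, 13, 5]


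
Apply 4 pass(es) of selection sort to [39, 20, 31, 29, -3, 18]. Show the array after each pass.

Pass 1: Select minimum -3 at index 4, swap -> [-3, 20, 31, 29, 39, 18]
Pass 2: Select minimum 18 at index 5, swap -> [-3, 18, 31, 29, 39, 20]
Pass 3: Select minimum 20 at index 5, swap -> [-3, 18, 20, 29, 39, 31]
Pass 4: Select minimum 29 at index 3, swap -> [-3, 18, 20, 29, 39, 31]


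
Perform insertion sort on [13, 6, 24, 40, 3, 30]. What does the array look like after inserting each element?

First element 13 is already 'sorted'
Insert 6: shifted 1 elements -> [6, 13, 24, 40, 3, 30]
Insert 24: shifted 0 elements -> [6, 13, 24, 40, 3, 30]
Insert 40: shifted 0 elements -> [6, 13, 24, 40, 3, 30]
Insert 3: shifted 4 elements -> [3, 6, 13, 24, 40, 30]
Insert 30: shifted 1 elements -> [3, 6, 13, 24, 30, 40]


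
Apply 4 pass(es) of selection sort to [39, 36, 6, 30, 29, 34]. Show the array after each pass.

Pass 1: Select minimum 6 at index 2, swap -> [6, 36, 39, 30, 29, 34]
Pass 2: Select minimum 29 at index 4, swap -> [6, 29, 39, 30, 36, 34]
Pass 3: Select minimum 30 at index 3, swap -> [6, 29, 30, 39, 36, 34]
Pass 4: Select minimum 34 at index 5, swap -> [6, 29, 30, 34, 36, 39]


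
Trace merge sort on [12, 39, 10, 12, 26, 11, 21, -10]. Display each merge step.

Divide and conquer:
  Merge [12] + [39] -> [12, 39]
  Merge [10] + [12] -> [10, 12]
  Merge [12, 39] + [10, 12] -> [10, 12, 12, 39]
  Merge [26] + [11] -> [11, 26]
  Merge [21] + [-10] -> [-10, 21]
  Merge [11, 26] + [-10, 21] -> [-10, 11, 21, 26]
  Merge [10, 12, 12, 39] + [-10, 11, 21, 26] -> [-10, 10, 11, 12, 12, 21, 26, 39]


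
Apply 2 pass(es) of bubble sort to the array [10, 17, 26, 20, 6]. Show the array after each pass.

After pass 1: [10, 17, 20, 6, 26] (2 swaps)
After pass 2: [10, 17, 6, 20, 26] (1 swaps)
Total swaps: 3


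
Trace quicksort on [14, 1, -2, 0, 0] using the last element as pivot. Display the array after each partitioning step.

Partition 1: pivot=0 at index 2 -> [-2, 0, 0, 1, 14]
Partition 2: pivot=0 at index 1 -> [-2, 0, 0, 1, 14]
Partition 3: pivot=14 at index 4 -> [-2, 0, 0, 1, 14]


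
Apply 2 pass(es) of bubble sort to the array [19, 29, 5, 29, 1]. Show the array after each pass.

After pass 1: [19, 5, 29, 1, 29] (2 swaps)
After pass 2: [5, 19, 1, 29, 29] (2 swaps)
Total swaps: 4


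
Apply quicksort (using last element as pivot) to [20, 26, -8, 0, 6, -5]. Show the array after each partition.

Partition 1: pivot=-5 at index 1 -> [-8, -5, 20, 0, 6, 26]
Partition 2: pivot=26 at index 5 -> [-8, -5, 20, 0, 6, 26]
Partition 3: pivot=6 at index 3 -> [-8, -5, 0, 6, 20, 26]


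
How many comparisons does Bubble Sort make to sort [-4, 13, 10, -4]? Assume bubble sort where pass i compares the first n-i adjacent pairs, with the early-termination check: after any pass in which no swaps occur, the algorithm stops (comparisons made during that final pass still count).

Pass 1: compare adjacent pairs (0,1)..(2,3) = 3 comparison(s), 2 swap(s) -> [-4, 10, -4, 13]
Pass 2: compare adjacent pairs (0,1)..(1,2) = 2 comparison(s), 1 swap(s) -> [-4, -4, 10, 13]
Pass 3: compare adjacent pairs (0,1)..(0,1) = 1 comparison(s), 0 swap(s) -> [-4, -4, 10, 13]
No swaps in this pass, so bubble sort stops here.
Total comparisons: 3 + 2 + 1 = 6


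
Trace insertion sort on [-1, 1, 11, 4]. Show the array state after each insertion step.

First element -1 is already 'sorted'
Insert 1: shifted 0 elements -> [-1, 1, 11, 4]
Insert 11: shifted 0 elements -> [-1, 1, 11, 4]
Insert 4: shifted 1 elements -> [-1, 1, 4, 11]


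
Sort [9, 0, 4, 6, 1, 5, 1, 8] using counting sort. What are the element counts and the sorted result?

Count array: [1, 2, 0, 0, 1, 1, 1, 0, 1, 1]
(count[i] = number of elements equal to i)
Cumulative count: [1, 3, 3, 3, 4, 5, 6, 6, 7, 8]
Sorted: [0, 1, 1, 4, 5, 6, 8, 9]


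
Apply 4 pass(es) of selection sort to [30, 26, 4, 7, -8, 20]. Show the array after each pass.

Pass 1: Select minimum -8 at index 4, swap -> [-8, 26, 4, 7, 30, 20]
Pass 2: Select minimum 4 at index 2, swap -> [-8, 4, 26, 7, 30, 20]
Pass 3: Select minimum 7 at index 3, swap -> [-8, 4, 7, 26, 30, 20]
Pass 4: Select minimum 20 at index 5, swap -> [-8, 4, 7, 20, 30, 26]


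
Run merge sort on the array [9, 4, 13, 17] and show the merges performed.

Divide and conquer:
  Merge [9] + [4] -> [4, 9]
  Merge [13] + [17] -> [13, 17]
  Merge [4, 9] + [13, 17] -> [4, 9, 13, 17]


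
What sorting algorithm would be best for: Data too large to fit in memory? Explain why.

Best choice: External merge sort
Reason: Minimizes disk I/O by sequential reads/writes


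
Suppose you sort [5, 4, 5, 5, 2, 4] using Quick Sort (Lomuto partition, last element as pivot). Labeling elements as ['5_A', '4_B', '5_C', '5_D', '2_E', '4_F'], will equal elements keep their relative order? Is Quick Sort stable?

Trace Quick Sort on the labeled array (the key is the number; the letter only tracks identity):
  Partition indices 0..5 around pivot 4_F -> [4_B, 2_E, 4_F, 5_D, 5_A, 5_C]
  Partition indices 0..1 around pivot 2_E -> [2_E, 4_B, 4_F, 5_D, 5_A, 5_C]
  Partition indices 3..5 around pivot 5_C -> [2_E, 4_B, 4_F, 5_D, 5_A, 5_C]
  Partition indices 3..4 around pivot 5_A -> [2_E, 4_B, 4_F, 5_D, 5_A, 5_C]
Final order: [2_E, 4_B, 4_F, 5_D, 5_A, 5_C]
Equal keys:
  value 4: originally 4_B, 4_F; after sorting 4_B, 4_F -> order preserved
  value 5: originally 5_A, 5_C, 5_D; after sorting 5_D, 5_A, 5_C -> order changed
Equal keys were reordered, so Quick Sort is not stable: partition swaps elements across long distances and can reorder equal keys. (One such input is enough; an unstable sort may happen to preserve order on other inputs, but it gives no guarantee.)
Answer: Not stable


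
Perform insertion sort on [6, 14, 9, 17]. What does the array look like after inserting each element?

First element 6 is already 'sorted'
Insert 14: shifted 0 elements -> [6, 14, 9, 17]
Insert 9: shifted 1 elements -> [6, 9, 14, 17]
Insert 17: shifted 0 elements -> [6, 9, 14, 17]


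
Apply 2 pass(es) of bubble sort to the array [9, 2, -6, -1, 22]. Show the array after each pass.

After pass 1: [2, -6, -1, 9, 22] (3 swaps)
After pass 2: [-6, -1, 2, 9, 22] (2 swaps)
Total swaps: 5


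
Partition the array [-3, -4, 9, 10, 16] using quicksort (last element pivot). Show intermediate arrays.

Partition 1: pivot=16 at index 4 -> [-3, -4, 9, 10, 16]
Partition 2: pivot=10 at index 3 -> [-3, -4, 9, 10, 16]
Partition 3: pivot=9 at index 2 -> [-3, -4, 9, 10, 16]
Partition 4: pivot=-4 at index 0 -> [-4, -3, 9, 10, 16]
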